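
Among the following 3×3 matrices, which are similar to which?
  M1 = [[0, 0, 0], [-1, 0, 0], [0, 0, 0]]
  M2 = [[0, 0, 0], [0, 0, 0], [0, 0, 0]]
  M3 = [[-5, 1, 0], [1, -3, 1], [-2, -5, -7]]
Characteristic polynomials: χ_{M1} = x^3, χ_{M2} = x^3, χ_{M3} = (x + 5)^3.

{M1}: invariant factors x, x^2.

{M2}: invariant factors x, x, x.

{M3}: invariant factors (x + 5)^3.

Matrices are similar if and only if their invariant-factor lists agree; the partition into similarity classes is {M1}, {M2}, {M3}.

3 classes: {M1}, {M2}, {M3}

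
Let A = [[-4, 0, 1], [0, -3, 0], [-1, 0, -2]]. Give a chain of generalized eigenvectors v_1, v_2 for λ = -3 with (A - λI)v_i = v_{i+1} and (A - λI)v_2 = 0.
v_1 = [[-2, 1, -1]]^T, v_2 = [[1, 0, 1]]^T

We seek v_1 ∈ ker((A + 3I)^2) \ ker(A + 3I), then set v_{i+1} = (A + 3I) v_i.

One such chain is v_1 = [[-2, 1, -1]]^T, v_2 = [[1, 0, 1]]^T. Check: (A + 3I) v_2 = [[0, 0, 0]]^T = 0.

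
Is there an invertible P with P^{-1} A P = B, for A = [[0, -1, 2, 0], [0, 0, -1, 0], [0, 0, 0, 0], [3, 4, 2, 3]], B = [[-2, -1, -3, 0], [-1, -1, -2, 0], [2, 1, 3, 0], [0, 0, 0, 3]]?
Yes.

Two matrices over a field are similar if and only if they have the same invariant factors.

Both A and B have characteristic polynomial x^3(x - 3) and minimal polynomial x^3(x - 3). Computing further, both have invariant factors x^3(x - 3). Hence A and B are similar.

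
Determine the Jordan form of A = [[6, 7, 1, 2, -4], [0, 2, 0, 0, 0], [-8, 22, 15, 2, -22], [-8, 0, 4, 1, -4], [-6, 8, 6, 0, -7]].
The characteristic polynomial is det(xI - A) = (x - 5)^2(x - 3)(x - 2)^2, so the eigenvalues are 2 (algebraic multiplicity 2), 3 (algebraic multiplicity 1), 5 (algebraic multiplicity 2).

For λ = 2: rank(A - 2I) = 4, rank((A - 2I)^2) = 3. The eigenspace has dimension 5 - 4 = 1, so there is 1 Jordan block; the rank sequence gives block sizes [2].

For λ = 3: algebraic multiplicity 1 gives one 1×1 block.

For λ = 5: rank(A - 5I) = 3. The eigenspace has dimension 5 - 3 = 2, so there are 2 Jordan blocks; the rank sequence gives block sizes [1, 1].

Assembling the blocks gives the Jordan form J above.

J = [[2, 1, 0, 0, 0], [0, 2, 0, 0, 0], [0, 0, 3, 0, 0], [0, 0, 0, 5, 0], [0, 0, 0, 0, 5]]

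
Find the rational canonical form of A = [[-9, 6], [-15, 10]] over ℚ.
R = [[0, 0], [1, 1]]

The invariant factors of A (the non-unit diagonal entries of the Smith normal form of xI - A over ℚ[x]) are x(x - 1), each dividing the next. The characteristic polynomial is their product, x(x - 1).

The rational canonical form is the block-diagonal matrix of companion matrices C(f_i):
R = [[0, 0], [1, 1]].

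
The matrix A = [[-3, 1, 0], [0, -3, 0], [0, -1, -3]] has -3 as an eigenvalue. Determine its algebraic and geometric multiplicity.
algebraic multiplicity 3, geometric multiplicity 2

The characteristic polynomial is (x + 3)^3, so the factor x + 3 appears with exponent 3: the algebraic multiplicity is 3.

rank(A + 3I) = 1, so the eigenspace has dimension 3 - 1 = 2: the geometric multiplicity is 2.

Since 2 < 3, A is not diagonalizable.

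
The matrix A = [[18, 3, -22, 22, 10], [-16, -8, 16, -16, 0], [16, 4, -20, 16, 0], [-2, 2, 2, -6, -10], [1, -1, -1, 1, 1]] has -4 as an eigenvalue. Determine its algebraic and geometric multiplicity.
The characteristic polynomial is (x - 1)(x + 4)^4, so the factor x + 4 appears with exponent 4: the algebraic multiplicity is 4.

rank(A + 4I) = 2, so the eigenspace has dimension 5 - 2 = 3: the geometric multiplicity is 3.

Since 3 < 4, A is not diagonalizable.

algebraic multiplicity 4, geometric multiplicity 3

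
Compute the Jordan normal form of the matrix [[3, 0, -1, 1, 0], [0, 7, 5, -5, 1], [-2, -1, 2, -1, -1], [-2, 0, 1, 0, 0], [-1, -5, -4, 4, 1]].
J = [[1, 0, 0, 0, 0], [0, 2, 1, 0, 0], [0, 0, 2, 1, 0], [0, 0, 0, 2, 0], [0, 0, 0, 0, 6]]

The characteristic polynomial is det(xI - A) = (x - 6)(x - 2)^3(x - 1), so the eigenvalues are 1 (algebraic multiplicity 1), 2 (algebraic multiplicity 3), 6 (algebraic multiplicity 1).

For λ = 1: algebraic multiplicity 1 gives one 1×1 block.

For λ = 2: rank(A - 2I) = 4, rank((A - 2I)^2) = 3, rank((A - 2I)^3) = 2. The eigenspace has dimension 5 - 4 = 1, so there is 1 Jordan block; the rank sequence gives block sizes [3].

For λ = 6: algebraic multiplicity 1 gives one 1×1 block.

Assembling the blocks gives the Jordan form J above.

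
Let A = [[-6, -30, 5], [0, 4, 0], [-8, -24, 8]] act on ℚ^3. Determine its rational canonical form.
The invariant factors of A (the non-unit diagonal entries of the Smith normal form of xI - A over ℚ[x]) are x - 4, (x - 4)(x + 2), each dividing the next. The characteristic polynomial is their product, (x - 4)^2(x + 2).

The rational canonical form is the block-diagonal matrix of companion matrices C(f_i):
R = [[4, 0, 0], [0, 0, 8], [0, 1, 2]].

R = [[4, 0, 0], [0, 0, 8], [0, 1, 2]]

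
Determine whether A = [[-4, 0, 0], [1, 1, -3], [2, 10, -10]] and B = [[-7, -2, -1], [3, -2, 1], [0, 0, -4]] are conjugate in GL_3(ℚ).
Yes.

Two matrices over a field are similar if and only if they have the same invariant factors.

Both A and B have characteristic polynomial (x + 4)^2(x + 5) and minimal polynomial (x + 4)(x + 5). Computing further, both have invariant factors x + 4, (x + 4)(x + 5). Hence A and B are similar.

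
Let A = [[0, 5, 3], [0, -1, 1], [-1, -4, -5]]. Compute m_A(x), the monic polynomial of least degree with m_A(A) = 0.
The characteristic polynomial factors as (x + 2)^3. The minimal polynomial is ∏(x - λ)^{k_λ} where k_λ is the size of the largest Jordan block at λ.

For λ = -2: rank(A + 2I) = 2, and the largest Jordan block has size 3 (the smallest k with rank((A + 2I)^k) = rank((A + 2I)^(k+1))).

So m_A(x) = (x + 2)^3.

m_A(x) = (x + 2)^3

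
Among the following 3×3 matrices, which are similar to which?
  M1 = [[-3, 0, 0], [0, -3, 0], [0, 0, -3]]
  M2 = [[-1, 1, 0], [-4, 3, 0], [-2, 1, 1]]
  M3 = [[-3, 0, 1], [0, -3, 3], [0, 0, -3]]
Characteristic polynomials: χ_{M1} = (x + 3)^3, χ_{M2} = (x - 1)^3, χ_{M3} = (x + 3)^3.

{M1}: invariant factors x + 3, x + 3, x + 3.

{M2}: invariant factors x - 1, (x - 1)^2.

{M3}: invariant factors x + 3, (x + 3)^2.

Matrices are similar if and only if their invariant-factor lists agree; the partition into similarity classes is {M1}, {M2}, {M3}.

3 classes: {M1}, {M2}, {M3}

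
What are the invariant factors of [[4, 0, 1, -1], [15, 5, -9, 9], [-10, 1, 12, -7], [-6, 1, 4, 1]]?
The Jordan structure of A has elementary divisors (x - 5)^2, (x - 6)^2. Arranging the block sizes at each eigenvalue in decreasing order and taking row products gives the invariant factors.

Invariant factors (smallest first, each dividing the next): (x - 6)^2(x - 5)^2.

Check: the last factor (x - 6)^2(x - 5)^2 is the minimal polynomial, and the product (x - 6)^2(x - 5)^2 is the characteristic polynomial.

(x - 6)^2(x - 5)^2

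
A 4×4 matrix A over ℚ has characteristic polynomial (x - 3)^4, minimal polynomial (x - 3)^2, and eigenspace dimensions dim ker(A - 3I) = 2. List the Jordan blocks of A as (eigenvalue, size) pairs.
λ = 3: algebraic multiplicity 4 (exponent in χ_A), largest block size 2 (exponent in m_A), 2 blocks (geometric multiplicity). These force block sizes [2, 2].

Jordan blocks: (3, 2), (3, 2)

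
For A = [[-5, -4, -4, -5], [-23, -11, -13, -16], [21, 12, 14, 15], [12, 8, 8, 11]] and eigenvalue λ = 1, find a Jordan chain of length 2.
We seek v_1 ∈ ker((A - I)^2) \ ker(A - I), then set v_{i+1} = (A - I) v_i.

One such chain is v_1 = [[0, 1, 0, -1]]^T, v_2 = [[1, 4, -3, -2]]^T. Check: (A - I) v_2 = [[0, 0, 0, 0]]^T = 0.

v_1 = [[0, 1, 0, -1]]^T, v_2 = [[1, 4, -3, -2]]^T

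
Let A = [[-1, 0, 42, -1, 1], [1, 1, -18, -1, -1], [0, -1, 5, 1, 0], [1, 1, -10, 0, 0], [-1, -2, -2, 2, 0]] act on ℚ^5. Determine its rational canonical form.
The invariant factors of A (the non-unit diagonal entries of the Smith normal form of xI - A over ℚ[x]) are (x - 6)(x + 1)(x^3 - 2x + 2), each dividing the next. The characteristic polynomial is their product, (x - 6)(x + 1)(x^3 - 2x + 2).

The rational canonical form is the block-diagonal matrix of companion matrices C(f_i):
R = [[0, 0, 0, 0, 12], [1, 0, 0, 0, -2], [0, 1, 0, 0, -12], [0, 0, 1, 0, 8], [0, 0, 0, 1, 5]].

Note the characteristic polynomial does not split into linear factors over ℚ, so A has no Jordan form over ℚ; the rational canonical form exists over any field.

R = [[0, 0, 0, 0, 12], [1, 0, 0, 0, -2], [0, 1, 0, 0, -12], [0, 0, 1, 0, 8], [0, 0, 0, 1, 5]]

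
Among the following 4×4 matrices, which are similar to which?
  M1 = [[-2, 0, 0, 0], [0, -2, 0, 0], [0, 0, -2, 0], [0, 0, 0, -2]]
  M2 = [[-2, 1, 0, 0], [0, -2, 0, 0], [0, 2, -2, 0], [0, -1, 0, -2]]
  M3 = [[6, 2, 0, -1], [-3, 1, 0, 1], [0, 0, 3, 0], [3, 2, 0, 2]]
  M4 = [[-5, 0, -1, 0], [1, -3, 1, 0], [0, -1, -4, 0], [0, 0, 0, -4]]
4 classes: {M1}, {M2}, {M3}, {M4}

Characteristic polynomials: χ_{M1} = (x + 2)^4, χ_{M2} = (x + 2)^4, χ_{M3} = (x - 3)^4, χ_{M4} = (x + 4)^4.

{M1}: invariant factors x + 2, x + 2, x + 2, x + 2.

{M2}: invariant factors x + 2, x + 2, (x + 2)^2.

{M3}: invariant factors x - 3, x - 3, (x - 3)^2.

{M4}: invariant factors x + 4, (x + 4)^3.

Matrices are similar if and only if their invariant-factor lists agree; the partition into similarity classes is {M1}, {M2}, {M3}, {M4}.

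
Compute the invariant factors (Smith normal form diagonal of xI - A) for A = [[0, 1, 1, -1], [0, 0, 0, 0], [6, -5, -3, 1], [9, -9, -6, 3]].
The Jordan structure of A has elementary divisors x^3, x. Arranging the block sizes at each eigenvalue in decreasing order and taking row products gives the invariant factors.

Invariant factors (smallest first, each dividing the next): x, x^3.

Check: the last factor x^3 is the minimal polynomial, and the product x^4 is the characteristic polynomial.

x, x^3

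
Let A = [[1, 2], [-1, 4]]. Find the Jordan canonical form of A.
J = [[2, 0], [0, 3]]

The characteristic polynomial is det(xI - A) = (x - 3)(x - 2), so the eigenvalues are 2 (algebraic multiplicity 1), 3 (algebraic multiplicity 1).

For λ = 2: algebraic multiplicity 1 gives one 1×1 block.

For λ = 3: algebraic multiplicity 1 gives one 1×1 block.

Assembling the blocks gives the Jordan form J above.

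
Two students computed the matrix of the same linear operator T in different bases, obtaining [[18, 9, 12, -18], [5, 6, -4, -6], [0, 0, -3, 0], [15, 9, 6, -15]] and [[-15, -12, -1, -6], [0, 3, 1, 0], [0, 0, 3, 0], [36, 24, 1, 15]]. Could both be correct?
Two matrices over a field are similar if and only if they have the same invariant factors.

Both A and B have characteristic polynomial (x - 3)^3(x + 3) and minimal polynomial (x - 3)^2(x + 3). Computing further, both have invariant factors x - 3, (x - 3)^2(x + 3). Hence A and B are similar.

Yes.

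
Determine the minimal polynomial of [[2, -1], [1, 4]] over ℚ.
The characteristic polynomial factors as (x - 3)^2. The minimal polynomial is ∏(x - λ)^{k_λ} where k_λ is the size of the largest Jordan block at λ.

For λ = 3: rank(A - 3I) = 1, and the largest Jordan block has size 2 (the smallest k with rank((A - 3I)^k) = rank((A - 3I)^(k+1))).

So m_A(x) = (x - 3)^2.

m_A(x) = (x - 3)^2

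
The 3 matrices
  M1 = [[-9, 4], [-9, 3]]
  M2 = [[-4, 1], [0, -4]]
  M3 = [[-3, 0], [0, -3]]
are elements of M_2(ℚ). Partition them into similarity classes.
3 classes: {M1}, {M2}, {M3}

Characteristic polynomials: χ_{M1} = (x + 3)^2, χ_{M2} = (x + 4)^2, χ_{M3} = (x + 3)^2.

{M1}: invariant factors (x + 3)^2.

{M2}: invariant factors (x + 4)^2.

{M3}: invariant factors x + 3, x + 3.

Matrices are similar if and only if their invariant-factor lists agree; the partition into similarity classes is {M1}, {M2}, {M3}.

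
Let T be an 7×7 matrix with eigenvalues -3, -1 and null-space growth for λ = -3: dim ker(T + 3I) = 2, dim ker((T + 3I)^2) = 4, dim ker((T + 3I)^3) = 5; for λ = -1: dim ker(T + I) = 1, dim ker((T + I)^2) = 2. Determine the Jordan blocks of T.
Jordan blocks: (-3, 3), (-3, 2), (-1, 2)

λ = -3: successive nullity increments [2, 2, 1] count blocks of size ≥ k; block sizes are [3, 2].
λ = -1: successive nullity increments [1, 1] count blocks of size ≥ k; block sizes are [2].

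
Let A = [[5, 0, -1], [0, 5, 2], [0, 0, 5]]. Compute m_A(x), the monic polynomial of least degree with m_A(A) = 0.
m_A(x) = (x - 5)^2

The characteristic polynomial factors as (x - 5)^3. The minimal polynomial is ∏(x - λ)^{k_λ} where k_λ is the size of the largest Jordan block at λ.

For λ = 5: rank(A - 5I) = 1, and the largest Jordan block has size 2 (the smallest k with rank((A - 5I)^k) = rank((A - 5I)^(k+1))).

So m_A(x) = (x - 5)^2.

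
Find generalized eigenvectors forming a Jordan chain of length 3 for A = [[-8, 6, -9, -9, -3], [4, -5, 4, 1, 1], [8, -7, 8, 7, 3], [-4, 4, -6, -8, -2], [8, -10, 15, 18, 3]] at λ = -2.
We seek v_1 ∈ ker((A + 2I)^3) \ ker((A + 2I)^2), then set v_{i+1} = (A + 2I) v_i.

One such chain is v_1 = [[0, 2, 1, 0, 1]]^T, v_2 = [[0, -1, -1, 0, 0]]^T, v_3 = [[3, -1, -3, 2, -5]]^T. Check: (A + 2I) v_3 = [[0, 0, 0, 0, 0]]^T = 0.

v_1 = [[0, 2, 1, 0, 1]]^T, v_2 = [[0, -1, -1, 0, 0]]^T, v_3 = [[3, -1, -3, 2, -5]]^T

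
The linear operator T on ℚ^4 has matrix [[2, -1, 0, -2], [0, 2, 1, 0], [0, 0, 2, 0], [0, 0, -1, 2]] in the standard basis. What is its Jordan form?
The characteristic polynomial is det(xI - A) = (x - 2)^4, so the eigenvalues are 2 (algebraic multiplicity 4).

For λ = 2: rank(A - 2I) = 2, rank((A - 2I)^2) = 1, rank((A - 2I)^3) = 0. The eigenspace has dimension 4 - 2 = 2, so there are 2 Jordan blocks; the rank sequence gives block sizes [3, 1].

Assembling the blocks gives the Jordan form J above.

J = [[2, 1, 0, 0], [0, 2, 1, 0], [0, 0, 2, 0], [0, 0, 0, 2]]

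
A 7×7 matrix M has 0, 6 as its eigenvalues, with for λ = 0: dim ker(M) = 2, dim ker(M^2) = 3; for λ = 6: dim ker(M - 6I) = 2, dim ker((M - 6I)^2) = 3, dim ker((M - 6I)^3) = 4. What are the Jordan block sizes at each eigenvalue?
Jordan blocks: (0, 2), (0, 1), (6, 3), (6, 1)

λ = 0: successive nullity increments [2, 1] count blocks of size ≥ k; block sizes are [2, 1].
λ = 6: successive nullity increments [2, 1, 1] count blocks of size ≥ k; block sizes are [3, 1].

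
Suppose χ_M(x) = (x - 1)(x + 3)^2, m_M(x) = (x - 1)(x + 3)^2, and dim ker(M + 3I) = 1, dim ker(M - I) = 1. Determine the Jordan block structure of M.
λ = -3: algebraic multiplicity 2 (exponent in χ_M), largest block size 2 (exponent in m_M), 1 block (geometric multiplicity). This forces block sizes [2].
λ = 1: algebraic multiplicity 1 (exponent in χ_M), largest block size 1 (exponent in m_M), 1 block (geometric multiplicity). This forces block sizes [1].

Jordan blocks: (-3, 2), (1, 1)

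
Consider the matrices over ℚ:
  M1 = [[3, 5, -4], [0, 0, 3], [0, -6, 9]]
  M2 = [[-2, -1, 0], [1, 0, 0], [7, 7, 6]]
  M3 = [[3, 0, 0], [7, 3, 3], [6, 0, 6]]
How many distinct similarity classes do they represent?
Characteristic polynomials: χ_{M1} = (x - 6)(x - 3)^2, χ_{M2} = (x - 6)(x + 1)^2, χ_{M3} = (x - 6)(x - 3)^2.

{M1, M3}: invariant factors (x - 6)(x - 3)^2.

{M2}: invariant factors (x - 6)(x + 1)^2.

Matrices are similar if and only if their invariant-factor lists agree; the partition into similarity classes is {M1, M3}, {M2}.

2 classes: {M1, M3}, {M2}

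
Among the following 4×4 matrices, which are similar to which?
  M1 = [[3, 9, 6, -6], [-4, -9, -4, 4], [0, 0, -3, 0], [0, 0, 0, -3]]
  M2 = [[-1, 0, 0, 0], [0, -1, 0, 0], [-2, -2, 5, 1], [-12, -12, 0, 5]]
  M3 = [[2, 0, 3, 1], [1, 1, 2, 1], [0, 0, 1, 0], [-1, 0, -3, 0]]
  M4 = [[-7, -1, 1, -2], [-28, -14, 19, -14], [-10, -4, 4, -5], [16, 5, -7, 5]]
4 classes: {M1}, {M2}, {M3}, {M4}

Characteristic polynomials: χ_{M1} = (x + 3)^4, χ_{M2} = (x - 5)^2(x + 1)^2, χ_{M3} = (x - 1)^4, χ_{M4} = (x + 3)^4.

{M1}: invariant factors x + 3, x + 3, (x + 3)^2.

{M2}: invariant factors x + 1, (x - 5)^2(x + 1).

{M3}: invariant factors (x - 1)^2, (x - 1)^2.

{M4}: invariant factors x + 3, (x + 3)^3.

Matrices are similar if and only if their invariant-factor lists agree; the partition into similarity classes is {M1}, {M2}, {M3}, {M4}.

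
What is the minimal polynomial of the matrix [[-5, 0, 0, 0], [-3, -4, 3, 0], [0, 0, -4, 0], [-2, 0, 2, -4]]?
m_A(x) = (x + 4)^2(x + 5)

The characteristic polynomial factors as (x + 4)^3(x + 5). The minimal polynomial is ∏(x - λ)^{k_λ} where k_λ is the size of the largest Jordan block at λ.

For λ = -5: rank(A + 5I) = 3, and the largest Jordan block has size 1 (the smallest k with rank((A + 5I)^k) = rank((A + 5I)^(k+1))).
For λ = -4: rank(A + 4I) = 2, and the largest Jordan block has size 2 (the smallest k with rank((A + 4I)^k) = rank((A + 4I)^(k+1))).

So m_A(x) = (x + 4)^2(x + 5).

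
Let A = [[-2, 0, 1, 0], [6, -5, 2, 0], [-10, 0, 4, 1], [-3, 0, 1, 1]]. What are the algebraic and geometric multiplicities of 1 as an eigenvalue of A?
The characteristic polynomial is (x - 1)^3(x + 5), so the factor x - 1 appears with exponent 3: the algebraic multiplicity is 3.

rank(A - I) = 3, so the eigenspace has dimension 4 - 3 = 1: the geometric multiplicity is 1.

Since 1 < 3, A is not diagonalizable.

algebraic multiplicity 3, geometric multiplicity 1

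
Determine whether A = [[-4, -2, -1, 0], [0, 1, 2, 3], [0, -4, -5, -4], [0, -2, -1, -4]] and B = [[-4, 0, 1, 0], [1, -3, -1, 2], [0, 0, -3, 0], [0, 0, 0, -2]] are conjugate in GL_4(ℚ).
No.

Both have characteristic polynomial (x + 2)(x + 3)^2(x + 4), but the minimal polynomial of A is (x + 2)(x + 3)^2(x + 4) while the minimal polynomial of B is (x + 2)(x + 3)(x + 4). The minimal polynomial is a similarity invariant, so A and B are not similar.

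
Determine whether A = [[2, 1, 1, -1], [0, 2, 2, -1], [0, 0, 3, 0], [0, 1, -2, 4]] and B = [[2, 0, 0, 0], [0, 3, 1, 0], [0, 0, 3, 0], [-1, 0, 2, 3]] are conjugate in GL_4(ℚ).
Yes.

Two matrices over a field are similar if and only if they have the same invariant factors.

Both A and B have characteristic polynomial (x - 3)^3(x - 2) and minimal polynomial (x - 3)^2(x - 2). Computing further, both have invariant factors x - 3, (x - 3)^2(x - 2). Hence A and B are similar.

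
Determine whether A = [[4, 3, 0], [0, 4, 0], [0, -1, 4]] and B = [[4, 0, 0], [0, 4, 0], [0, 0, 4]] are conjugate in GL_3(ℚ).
Both have characteristic polynomial (x - 4)^3, but the minimal polynomial of A is (x - 4)^2 while the minimal polynomial of B is x - 4. The minimal polynomial is a similarity invariant, so A and B are not similar.

No.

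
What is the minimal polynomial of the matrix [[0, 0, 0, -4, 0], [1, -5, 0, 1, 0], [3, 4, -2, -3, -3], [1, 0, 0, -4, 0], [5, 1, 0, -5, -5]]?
m_A(x) = (x + 2)^3(x + 5)^2

The characteristic polynomial factors as (x + 2)^3(x + 5)^2. The minimal polynomial is ∏(x - λ)^{k_λ} where k_λ is the size of the largest Jordan block at λ.

For λ = -5: rank(A + 5I) = 4, and the largest Jordan block has size 2 (the smallest k with rank((A + 5I)^k) = rank((A + 5I)^(k+1))).
For λ = -2: rank(A + 2I) = 4, and the largest Jordan block has size 3 (the smallest k with rank((A + 2I)^k) = rank((A + 2I)^(k+1))).

So m_A(x) = (x + 2)^3(x + 5)^2.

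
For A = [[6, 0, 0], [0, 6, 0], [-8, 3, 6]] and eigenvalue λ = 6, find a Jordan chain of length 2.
v_1 = [[1, 3, -2]]^T, v_2 = [[0, 0, 1]]^T

We seek v_1 ∈ ker((A - 6I)^2) \ ker(A - 6I), then set v_{i+1} = (A - 6I) v_i.

One such chain is v_1 = [[1, 3, -2]]^T, v_2 = [[0, 0, 1]]^T. Check: (A - 6I) v_2 = [[0, 0, 0]]^T = 0.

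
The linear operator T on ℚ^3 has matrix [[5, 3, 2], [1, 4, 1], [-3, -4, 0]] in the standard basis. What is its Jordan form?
The characteristic polynomial is det(xI - A) = (x - 3)^3, so the eigenvalues are 3 (algebraic multiplicity 3).

For λ = 3: rank(A - 3I) = 2, rank((A - 3I)^2) = 1, rank((A - 3I)^3) = 0. The eigenspace has dimension 3 - 2 = 1, so there is 1 Jordan block; the rank sequence gives block sizes [3].

Assembling the blocks gives the Jordan form J above.

J = [[3, 1, 0], [0, 3, 1], [0, 0, 3]]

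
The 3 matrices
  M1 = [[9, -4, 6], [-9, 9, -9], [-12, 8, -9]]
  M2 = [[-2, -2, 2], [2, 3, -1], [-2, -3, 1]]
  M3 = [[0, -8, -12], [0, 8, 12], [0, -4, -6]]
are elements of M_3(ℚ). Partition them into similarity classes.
3 classes: {M1}, {M2}, {M3}

Characteristic polynomials: χ_{M1} = (x - 3)^3, χ_{M2} = x^2(x - 2), χ_{M3} = x^2(x - 2).

{M1}: invariant factors x - 3, (x - 3)^2.

{M2}: invariant factors x^2(x - 2).

{M3}: invariant factors x, x(x - 2).

Matrices are similar if and only if their invariant-factor lists agree; the partition into similarity classes is {M1}, {M2}, {M3}.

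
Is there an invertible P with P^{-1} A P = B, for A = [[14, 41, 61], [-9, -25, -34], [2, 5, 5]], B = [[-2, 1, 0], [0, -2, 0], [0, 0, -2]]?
No.

Both have characteristic polynomial (x + 2)^3, but the minimal polynomial of A is (x + 2)^3 while the minimal polynomial of B is (x + 2)^2. The minimal polynomial is a similarity invariant, so A and B are not similar.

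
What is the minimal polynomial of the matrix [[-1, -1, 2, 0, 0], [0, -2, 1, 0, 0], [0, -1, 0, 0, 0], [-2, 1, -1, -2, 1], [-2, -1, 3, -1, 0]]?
The characteristic polynomial factors as (x + 1)^5. The minimal polynomial is ∏(x - λ)^{k_λ} where k_λ is the size of the largest Jordan block at λ.

For λ = -1: rank(A + I) = 3, and the largest Jordan block has size 3 (the smallest k with rank((A + I)^k) = rank((A + I)^(k+1))).

So m_A(x) = (x + 1)^3.

m_A(x) = (x + 1)^3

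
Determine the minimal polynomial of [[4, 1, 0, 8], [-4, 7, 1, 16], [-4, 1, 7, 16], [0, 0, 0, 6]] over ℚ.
m_A(x) = (x - 6)^3

The characteristic polynomial factors as (x - 6)^4. The minimal polynomial is ∏(x - λ)^{k_λ} where k_λ is the size of the largest Jordan block at λ.

For λ = 6: rank(A - 6I) = 2, and the largest Jordan block has size 3 (the smallest k with rank((A - 6I)^k) = rank((A - 6I)^(k+1))).

So m_A(x) = (x - 6)^3.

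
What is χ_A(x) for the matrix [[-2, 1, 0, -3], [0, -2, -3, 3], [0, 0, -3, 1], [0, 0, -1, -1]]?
xI - A = [[x + 2, -1, 0, 3], [0, x + 2, 3, -3], [0, 0, x + 3, -1], [0, 0, 1, x + 1]].

Expanding det(xI - A) along the first row:
det(xI - A) = + (x + 2)·det([[x + 2, 3, -3], [0, x + 3, -1], [0, 1, x + 1]]) - (-1)·det([[0, 3, -3], [0, x + 3, -1], [0, 1, x + 1]]) + (0)·det([[0, x + 2, -3], [0, 0, -1], [0, 0, x + 1]]) - (3)·det([[0, x + 2, 3], [0, 0, x + 3], [0, 0, 1]]).

Evaluating gives χ_A(x) = x^4 + 8x^3 + 24x^2 + 32x + 16 = (x + 2)^4.

χ_A(x) = (x + 2)^4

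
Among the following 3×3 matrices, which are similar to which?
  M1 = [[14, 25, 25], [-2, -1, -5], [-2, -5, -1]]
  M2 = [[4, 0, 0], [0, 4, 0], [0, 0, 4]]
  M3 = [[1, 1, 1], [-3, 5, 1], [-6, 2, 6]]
2 classes: {M1, M3}, {M2}

Characteristic polynomials: χ_{M1} = (x - 4)^3, χ_{M2} = (x - 4)^3, χ_{M3} = (x - 4)^3.

{M1, M3}: invariant factors x - 4, (x - 4)^2.

{M2}: invariant factors x - 4, x - 4, x - 4.

Matrices are similar if and only if their invariant-factor lists agree; the partition into similarity classes is {M1, M3}, {M2}.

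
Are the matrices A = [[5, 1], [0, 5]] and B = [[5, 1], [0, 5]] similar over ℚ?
Yes.

Two matrices over a field are similar if and only if they have the same invariant factors.

Both A and B have characteristic polynomial (x - 5)^2 and minimal polynomial (x - 5)^2. Computing further, both have invariant factors (x - 5)^2. Hence A and B are similar.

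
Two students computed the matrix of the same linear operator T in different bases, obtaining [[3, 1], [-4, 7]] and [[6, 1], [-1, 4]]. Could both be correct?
Yes.

Two matrices over a field are similar if and only if they have the same invariant factors.

Both A and B have characteristic polynomial (x - 5)^2 and minimal polynomial (x - 5)^2. Computing further, both have invariant factors (x - 5)^2. Hence A and B are similar.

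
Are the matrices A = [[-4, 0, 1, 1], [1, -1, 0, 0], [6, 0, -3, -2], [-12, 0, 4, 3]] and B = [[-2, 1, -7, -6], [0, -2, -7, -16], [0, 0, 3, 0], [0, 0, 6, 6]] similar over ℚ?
No.

trace(A) = -5 but trace(B) = 5. The trace is a similarity invariant, so A and B are not similar.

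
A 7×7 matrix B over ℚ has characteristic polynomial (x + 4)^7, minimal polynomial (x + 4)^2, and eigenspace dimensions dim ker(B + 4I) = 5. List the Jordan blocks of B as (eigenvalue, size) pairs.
λ = -4: algebraic multiplicity 7 (exponent in χ_B), largest block size 2 (exponent in m_B), 5 blocks (geometric multiplicity). These force block sizes [2, 2, 1, 1, 1].

Jordan blocks: (-4, 2), (-4, 2), (-4, 1), (-4, 1), (-4, 1)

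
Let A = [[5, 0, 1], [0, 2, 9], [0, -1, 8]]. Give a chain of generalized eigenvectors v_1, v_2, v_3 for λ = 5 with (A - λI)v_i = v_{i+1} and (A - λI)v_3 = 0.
We seek v_1 ∈ ker((A - 5I)^3) \ ker((A - 5I)^2), then set v_{i+1} = (A - 5I) v_i.

One such chain is v_1 = [[0, 2, 1]]^T, v_2 = [[1, 3, 1]]^T, v_3 = [[1, 0, 0]]^T. Check: (A - 5I) v_3 = [[0, 0, 0]]^T = 0.

v_1 = [[0, 2, 1]]^T, v_2 = [[1, 3, 1]]^T, v_3 = [[1, 0, 0]]^T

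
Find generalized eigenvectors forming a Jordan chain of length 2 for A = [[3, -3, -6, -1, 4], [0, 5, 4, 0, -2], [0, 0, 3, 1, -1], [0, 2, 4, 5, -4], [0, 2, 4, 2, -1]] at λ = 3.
We seek v_1 ∈ ker((A - 3I)^2) \ ker(A - 3I), then set v_{i+1} = (A - 3I) v_i.

One such chain is v_1 = [[2, -1, 1, 0, 0]]^T, v_2 = [[-3, 2, 0, 2, 2]]^T. Check: (A - 3I) v_2 = [[0, 0, 0, 0, 0]]^T = 0.

v_1 = [[2, -1, 1, 0, 0]]^T, v_2 = [[-3, 2, 0, 2, 2]]^T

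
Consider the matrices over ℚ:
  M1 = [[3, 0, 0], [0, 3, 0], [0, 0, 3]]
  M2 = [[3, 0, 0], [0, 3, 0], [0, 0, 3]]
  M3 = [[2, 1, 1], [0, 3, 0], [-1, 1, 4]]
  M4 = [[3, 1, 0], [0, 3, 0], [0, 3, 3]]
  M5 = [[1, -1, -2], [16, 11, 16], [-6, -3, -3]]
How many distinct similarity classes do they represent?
Characteristic polynomials: χ_{M1} = (x - 3)^3, χ_{M2} = (x - 3)^3, χ_{M3} = (x - 3)^3, χ_{M4} = (x - 3)^3, χ_{M5} = (x - 3)^3.

{M1, M2}: invariant factors x - 3, x - 3, x - 3.

{M3, M4, M5}: invariant factors x - 3, (x - 3)^2.

Matrices are similar if and only if their invariant-factor lists agree; the partition into similarity classes is {M1, M2}, {M3, M4, M5}.

2 classes: {M1, M2}, {M3, M4, M5}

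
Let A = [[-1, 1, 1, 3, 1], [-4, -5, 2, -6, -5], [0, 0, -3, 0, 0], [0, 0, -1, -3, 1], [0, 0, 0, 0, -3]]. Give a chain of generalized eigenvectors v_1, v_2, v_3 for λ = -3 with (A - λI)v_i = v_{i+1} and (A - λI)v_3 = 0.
v_1 = [[0, 0, 1, 0, 0]]^T, v_2 = [[1, 2, 0, -1, 0]]^T, v_3 = [[1, -2, 0, 0, 0]]^T

We seek v_1 ∈ ker((A + 3I)^3) \ ker((A + 3I)^2), then set v_{i+1} = (A + 3I) v_i.

One such chain is v_1 = [[0, 0, 1, 0, 0]]^T, v_2 = [[1, 2, 0, -1, 0]]^T, v_3 = [[1, -2, 0, 0, 0]]^T. Check: (A + 3I) v_3 = [[0, 0, 0, 0, 0]]^T = 0.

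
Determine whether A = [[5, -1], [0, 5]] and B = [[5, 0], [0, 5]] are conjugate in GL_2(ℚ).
Both have characteristic polynomial (x - 5)^2, but the minimal polynomial of A is (x - 5)^2 while the minimal polynomial of B is x - 5. The minimal polynomial is a similarity invariant, so A and B are not similar.

No.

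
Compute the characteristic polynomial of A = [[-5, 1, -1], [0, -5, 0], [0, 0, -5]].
χ_A(x) = (x + 5)^3

xI - A = [[x + 5, -1, 1], [0, x + 5, 0], [0, 0, x + 5]].

Expanding det(xI - A) along the first row:
det(xI - A) = + (x + 5)·det([[x + 5, 0], [0, x + 5]]) - (-1)·det([[0, 0], [0, x + 5]]) + (1)·det([[0, x + 5], [0, 0]]).

Evaluating gives χ_A(x) = x^3 + 15x^2 + 75x + 125 = (x + 5)^3.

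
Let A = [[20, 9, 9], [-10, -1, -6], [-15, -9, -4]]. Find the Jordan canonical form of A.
J = [[5, 1, 0], [0, 5, 0], [0, 0, 5]]

The characteristic polynomial is det(xI - A) = (x - 5)^3, so the eigenvalues are 5 (algebraic multiplicity 3).

For λ = 5: rank(A - 5I) = 1, rank((A - 5I)^2) = 0. The eigenspace has dimension 3 - 1 = 2, so there are 2 Jordan blocks; the rank sequence gives block sizes [2, 1].

Assembling the blocks gives the Jordan form J above.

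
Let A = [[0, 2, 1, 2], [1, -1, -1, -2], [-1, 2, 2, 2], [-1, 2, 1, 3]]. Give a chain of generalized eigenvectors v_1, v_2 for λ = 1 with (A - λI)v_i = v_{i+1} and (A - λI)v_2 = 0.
We seek v_1 ∈ ker((A - I)^2) \ ker(A - I), then set v_{i+1} = (A - I) v_i.

One such chain is v_1 = [[0, 1, -1, 0]]^T, v_2 = [[1, -1, 1, 1]]^T. Check: (A - I) v_2 = [[0, 0, 0, 0]]^T = 0.

v_1 = [[0, 1, -1, 0]]^T, v_2 = [[1, -1, 1, 1]]^T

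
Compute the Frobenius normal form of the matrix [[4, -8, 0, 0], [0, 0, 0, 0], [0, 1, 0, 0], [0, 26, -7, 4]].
R = [[4, 0, 0, 0], [0, 0, 0, 0], [0, 1, 0, 0], [0, 0, 1, 4]]

The invariant factors of A (the non-unit diagonal entries of the Smith normal form of xI - A over ℚ[x]) are x - 4, x^2(x - 4), each dividing the next. The characteristic polynomial is their product, x^2(x - 4)^2.

The rational canonical form is the block-diagonal matrix of companion matrices C(f_i):
R = [[4, 0, 0, 0], [0, 0, 0, 0], [0, 1, 0, 0], [0, 0, 1, 4]].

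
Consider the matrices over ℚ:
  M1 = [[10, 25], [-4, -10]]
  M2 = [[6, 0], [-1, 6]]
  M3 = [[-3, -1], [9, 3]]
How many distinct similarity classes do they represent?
Characteristic polynomials: χ_{M1} = x^2, χ_{M2} = (x - 6)^2, χ_{M3} = x^2.

{M1, M3}: invariant factors x^2.

{M2}: invariant factors (x - 6)^2.

Matrices are similar if and only if their invariant-factor lists agree; the partition into similarity classes is {M1, M3}, {M2}.

2 classes: {M1, M3}, {M2}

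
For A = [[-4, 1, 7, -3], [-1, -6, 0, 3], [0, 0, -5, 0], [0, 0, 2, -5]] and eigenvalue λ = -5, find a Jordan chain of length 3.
v_1 = [[4, -1, 1, 2]]^T, v_2 = [[4, 3, 0, 2]]^T, v_3 = [[1, -1, 0, 0]]^T

We seek v_1 ∈ ker((A + 5I)^3) \ ker((A + 5I)^2), then set v_{i+1} = (A + 5I) v_i.

One such chain is v_1 = [[4, -1, 1, 2]]^T, v_2 = [[4, 3, 0, 2]]^T, v_3 = [[1, -1, 0, 0]]^T. Check: (A + 5I) v_3 = [[0, 0, 0, 0]]^T = 0.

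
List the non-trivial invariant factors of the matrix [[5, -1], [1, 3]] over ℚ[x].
The Jordan structure of A has elementary divisors (x - 4)^2. Arranging the block sizes at each eigenvalue in decreasing order and taking row products gives the invariant factors.

Invariant factors (smallest first, each dividing the next): (x - 4)^2.

Check: the last factor (x - 4)^2 is the minimal polynomial, and the product (x - 4)^2 is the characteristic polynomial.

(x - 4)^2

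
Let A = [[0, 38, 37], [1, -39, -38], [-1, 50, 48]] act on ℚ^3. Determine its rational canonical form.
R = [[0, 0, 27], [1, 0, -27], [0, 1, 9]]

The invariant factors of A (the non-unit diagonal entries of the Smith normal form of xI - A over ℚ[x]) are (x - 3)^3, each dividing the next. The characteristic polynomial is their product, (x - 3)^3.

The rational canonical form is the block-diagonal matrix of companion matrices C(f_i):
R = [[0, 0, 27], [1, 0, -27], [0, 1, 9]].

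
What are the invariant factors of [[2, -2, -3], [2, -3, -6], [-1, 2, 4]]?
The Jordan structure of A has elementary divisors (x - 1)^2, (x - 1). Arranging the block sizes at each eigenvalue in decreasing order and taking row products gives the invariant factors.

Invariant factors (smallest first, each dividing the next): x - 1, (x - 1)^2.

Check: the last factor (x - 1)^2 is the minimal polynomial, and the product (x - 1)^3 is the characteristic polynomial.

x - 1, (x - 1)^2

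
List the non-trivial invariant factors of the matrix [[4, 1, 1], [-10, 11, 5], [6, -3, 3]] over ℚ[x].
x - 6, (x - 6)^2

The Jordan structure of A has elementary divisors (x - 6)^2, (x - 6). Arranging the block sizes at each eigenvalue in decreasing order and taking row products gives the invariant factors.

Invariant factors (smallest first, each dividing the next): x - 6, (x - 6)^2.

Check: the last factor (x - 6)^2 is the minimal polynomial, and the product (x - 6)^3 is the characteristic polynomial.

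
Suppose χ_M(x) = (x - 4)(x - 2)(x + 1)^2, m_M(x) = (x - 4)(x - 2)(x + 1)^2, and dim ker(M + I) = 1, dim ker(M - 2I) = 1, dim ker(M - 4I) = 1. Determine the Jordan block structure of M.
Jordan blocks: (-1, 2), (2, 1), (4, 1)

λ = -1: algebraic multiplicity 2 (exponent in χ_M), largest block size 2 (exponent in m_M), 1 block (geometric multiplicity). This forces block sizes [2].
λ = 2: algebraic multiplicity 1 (exponent in χ_M), largest block size 1 (exponent in m_M), 1 block (geometric multiplicity). This forces block sizes [1].
λ = 4: algebraic multiplicity 1 (exponent in χ_M), largest block size 1 (exponent in m_M), 1 block (geometric multiplicity). This forces block sizes [1].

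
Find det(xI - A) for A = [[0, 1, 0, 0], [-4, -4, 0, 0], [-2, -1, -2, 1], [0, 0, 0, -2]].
χ_A(x) = (x + 2)^4

xI - A = [[x, -1, 0, 0], [4, x + 4, 0, 0], [2, 1, x + 2, -1], [0, 0, 0, x + 2]].

Expanding det(xI - A) along the first row:
det(xI - A) = + (x)·det([[x + 4, 0, 0], [1, x + 2, -1], [0, 0, x + 2]]) - (-1)·det([[4, 0, 0], [2, x + 2, -1], [0, 0, x + 2]]) + (0)·det([[4, x + 4, 0], [2, 1, -1], [0, 0, x + 2]]) - (0)·det([[4, x + 4, 0], [2, 1, x + 2], [0, 0, 0]]).

Evaluating gives χ_A(x) = x^4 + 8x^3 + 24x^2 + 32x + 16 = (x + 2)^4.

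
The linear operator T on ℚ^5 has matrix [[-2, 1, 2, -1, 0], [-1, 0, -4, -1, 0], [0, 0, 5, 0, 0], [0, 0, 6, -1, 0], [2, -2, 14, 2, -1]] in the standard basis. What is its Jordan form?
The characteristic polynomial is det(xI - A) = (x - 5)(x + 1)^4, so the eigenvalues are -1 (algebraic multiplicity 4), 5 (algebraic multiplicity 1).

For λ = -1: rank(A + I) = 2, rank((A + I)^2) = 1. The eigenspace has dimension 5 - 2 = 3, so there are 3 Jordan blocks; the rank sequence gives block sizes [2, 1, 1].

For λ = 5: algebraic multiplicity 1 gives one 1×1 block.

Assembling the blocks gives the Jordan form J above.

J = [[-1, 1, 0, 0, 0], [0, -1, 0, 0, 0], [0, 0, -1, 0, 0], [0, 0, 0, -1, 0], [0, 0, 0, 0, 5]]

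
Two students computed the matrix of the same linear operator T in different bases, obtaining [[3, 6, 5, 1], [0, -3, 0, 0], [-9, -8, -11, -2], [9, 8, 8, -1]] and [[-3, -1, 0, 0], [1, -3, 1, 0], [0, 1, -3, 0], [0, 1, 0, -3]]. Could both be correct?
Two matrices over a field are similar if and only if they have the same invariant factors.

Both A and B have characteristic polynomial (x + 3)^4 and minimal polynomial (x + 3)^3. Computing further, both have invariant factors x + 3, (x + 3)^3. Hence A and B are similar.

Yes.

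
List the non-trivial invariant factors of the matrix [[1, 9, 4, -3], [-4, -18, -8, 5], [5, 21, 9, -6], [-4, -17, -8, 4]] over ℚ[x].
The Jordan structure of A has elementary divisors (x + 1)^2, (x + 1)^2. Arranging the block sizes at each eigenvalue in decreasing order and taking row products gives the invariant factors.

Invariant factors (smallest first, each dividing the next): (x + 1)^2, (x + 1)^2.

Check: the last factor (x + 1)^2 is the minimal polynomial, and the product (x + 1)^4 is the characteristic polynomial.

(x + 1)^2, (x + 1)^2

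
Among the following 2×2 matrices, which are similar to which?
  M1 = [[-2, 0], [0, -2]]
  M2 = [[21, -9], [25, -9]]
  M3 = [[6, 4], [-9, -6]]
Characteristic polynomials: χ_{M1} = (x + 2)^2, χ_{M2} = (x - 6)^2, χ_{M3} = x^2.

{M1}: invariant factors x + 2, x + 2.

{M2}: invariant factors (x - 6)^2.

{M3}: invariant factors x^2.

Matrices are similar if and only if their invariant-factor lists agree; the partition into similarity classes is {M1}, {M2}, {M3}.

3 classes: {M1}, {M2}, {M3}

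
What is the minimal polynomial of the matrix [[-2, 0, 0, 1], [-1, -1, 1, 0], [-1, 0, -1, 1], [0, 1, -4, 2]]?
The characteristic polynomial factors as x^2(x + 1)^2. The minimal polynomial is ∏(x - λ)^{k_λ} where k_λ is the size of the largest Jordan block at λ.

For λ = -1: rank(A + I) = 3, and the largest Jordan block has size 2 (the smallest k with rank((A + I)^k) = rank((A + I)^(k+1))).
For λ = 0: rank(A) = 3, and the largest Jordan block has size 2 (the smallest k with rank(A^k) = rank(A^(k+1))).

So m_A(x) = x^2(x + 1)^2.

m_A(x) = x^2(x + 1)^2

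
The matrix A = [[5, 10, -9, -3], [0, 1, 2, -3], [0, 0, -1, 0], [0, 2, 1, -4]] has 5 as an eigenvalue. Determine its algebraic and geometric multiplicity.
The characteristic polynomial is (x - 5)(x + 1)^2(x + 2), so the factor x - 5 appears with exponent 1: the algebraic multiplicity is 1.

rank(A - 5I) = 3, so the eigenspace has dimension 4 - 3 = 1: the geometric multiplicity is 1.

algebraic multiplicity 1, geometric multiplicity 1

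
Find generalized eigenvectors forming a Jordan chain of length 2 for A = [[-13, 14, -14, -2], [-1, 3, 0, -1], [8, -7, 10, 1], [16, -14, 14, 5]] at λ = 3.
We seek v_1 ∈ ker((A - 3I)^2) \ ker(A - 3I), then set v_{i+1} = (A - 3I) v_i.

One such chain is v_1 = [[-1, 0, 1, 0]]^T, v_2 = [[2, 1, -1, -2]]^T. Check: (A - 3I) v_2 = [[0, 0, 0, 0]]^T = 0.

v_1 = [[-1, 0, 1, 0]]^T, v_2 = [[2, 1, -1, -2]]^T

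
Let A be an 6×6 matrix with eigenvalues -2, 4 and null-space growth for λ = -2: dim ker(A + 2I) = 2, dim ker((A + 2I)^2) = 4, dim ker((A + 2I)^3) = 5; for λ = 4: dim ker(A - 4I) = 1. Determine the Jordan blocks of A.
Jordan blocks: (-2, 3), (-2, 2), (4, 1)

λ = -2: successive nullity increments [2, 2, 1] count blocks of size ≥ k; block sizes are [3, 2].
λ = 4: successive nullity increments [1] count blocks of size ≥ k; block sizes are [1].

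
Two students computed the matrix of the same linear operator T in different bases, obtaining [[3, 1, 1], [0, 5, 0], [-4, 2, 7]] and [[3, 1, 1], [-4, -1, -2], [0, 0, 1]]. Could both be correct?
No.

trace(A) = 15 but trace(B) = 3. The trace is a similarity invariant, so A and B are not similar.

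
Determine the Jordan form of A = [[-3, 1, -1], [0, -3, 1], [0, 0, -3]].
J = [[-3, 1, 0], [0, -3, 1], [0, 0, -3]]

The characteristic polynomial is det(xI - A) = (x + 3)^3, so the eigenvalues are -3 (algebraic multiplicity 3).

For λ = -3: rank(A + 3I) = 2, rank((A + 3I)^2) = 1, rank((A + 3I)^3) = 0. The eigenspace has dimension 3 - 2 = 1, so there is 1 Jordan block; the rank sequence gives block sizes [3].

Assembling the blocks gives the Jordan form J above.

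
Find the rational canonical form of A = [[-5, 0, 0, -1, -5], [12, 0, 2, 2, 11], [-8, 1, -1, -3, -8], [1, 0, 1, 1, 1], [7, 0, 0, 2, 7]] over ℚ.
The invariant factors of A (the non-unit diagonal entries of the Smith normal form of xI - A over ℚ[x]) are (x - 1)^2(x^3 - 2x + 3), each dividing the next. The characteristic polynomial is their product, (x - 1)^2(x^3 - 2x + 3).

The rational canonical form is the block-diagonal matrix of companion matrices C(f_i):
R = [[0, 0, 0, 0, -3], [1, 0, 0, 0, 8], [0, 1, 0, 0, -7], [0, 0, 1, 0, 1], [0, 0, 0, 1, 2]].

Note the characteristic polynomial does not split into linear factors over ℚ, so A has no Jordan form over ℚ; the rational canonical form exists over any field.

R = [[0, 0, 0, 0, -3], [1, 0, 0, 0, 8], [0, 1, 0, 0, -7], [0, 0, 1, 0, 1], [0, 0, 0, 1, 2]]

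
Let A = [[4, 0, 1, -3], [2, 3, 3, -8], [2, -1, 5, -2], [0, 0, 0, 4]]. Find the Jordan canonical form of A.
J = [[4, 1, 0, 0], [0, 4, 1, 0], [0, 0, 4, 0], [0, 0, 0, 4]]

The characteristic polynomial is det(xI - A) = (x - 4)^4, so the eigenvalues are 4 (algebraic multiplicity 4).

For λ = 4: rank(A - 4I) = 2, rank((A - 4I)^2) = 1, rank((A - 4I)^3) = 0. The eigenspace has dimension 4 - 2 = 2, so there are 2 Jordan blocks; the rank sequence gives block sizes [3, 1].

Assembling the blocks gives the Jordan form J above.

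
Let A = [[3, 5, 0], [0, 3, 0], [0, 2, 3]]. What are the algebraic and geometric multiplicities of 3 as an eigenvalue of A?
The characteristic polynomial is (x - 3)^3, so the factor x - 3 appears with exponent 3: the algebraic multiplicity is 3.

rank(A - 3I) = 1, so the eigenspace has dimension 3 - 1 = 2: the geometric multiplicity is 2.

Since 2 < 3, A is not diagonalizable.

algebraic multiplicity 3, geometric multiplicity 2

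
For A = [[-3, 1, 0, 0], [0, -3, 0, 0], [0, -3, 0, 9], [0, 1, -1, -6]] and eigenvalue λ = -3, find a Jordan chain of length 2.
We seek v_1 ∈ ker((A + 3I)^2) \ ker(A + 3I), then set v_{i+1} = (A + 3I) v_i.

One such chain is v_1 = [[0, 1, -2, 1]]^T, v_2 = [[1, 0, 0, 0]]^T. Check: (A + 3I) v_2 = [[0, 0, 0, 0]]^T = 0.

v_1 = [[0, 1, -2, 1]]^T, v_2 = [[1, 0, 0, 0]]^T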